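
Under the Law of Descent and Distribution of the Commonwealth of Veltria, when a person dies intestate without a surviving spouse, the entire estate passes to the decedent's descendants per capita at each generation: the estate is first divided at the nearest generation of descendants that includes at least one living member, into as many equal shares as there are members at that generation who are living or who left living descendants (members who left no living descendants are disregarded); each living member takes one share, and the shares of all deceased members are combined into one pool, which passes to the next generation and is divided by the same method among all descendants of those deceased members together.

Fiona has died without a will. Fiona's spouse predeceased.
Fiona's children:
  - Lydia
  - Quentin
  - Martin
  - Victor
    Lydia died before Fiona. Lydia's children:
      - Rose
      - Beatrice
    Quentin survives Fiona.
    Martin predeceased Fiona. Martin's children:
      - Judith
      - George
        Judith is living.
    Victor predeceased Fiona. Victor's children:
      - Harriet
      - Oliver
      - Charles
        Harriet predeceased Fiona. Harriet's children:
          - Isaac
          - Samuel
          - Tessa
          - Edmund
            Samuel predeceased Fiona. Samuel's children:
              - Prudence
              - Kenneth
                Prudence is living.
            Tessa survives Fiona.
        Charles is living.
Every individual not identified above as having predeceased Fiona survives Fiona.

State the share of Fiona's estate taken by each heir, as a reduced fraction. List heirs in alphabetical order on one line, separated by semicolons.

There is no surviving spouse, so the entire estate passes to Fiona's descendants per capita at each generation.
At generation 1 (Lydia, Quentin, Martin, Victor) there are 4 shares of (1)/4 = 1/4 each.
Living: Quentin — each takes 1/4.
Deceased: Lydia, Martin, and Victor. Their combined 3/4 is pooled and carried to generation 2.
At generation 2 (Rose, Beatrice, Judith, George, Harriet, Oliver, Charles) there are 7 shares of (3/4)/7 = 3/28 each.
Living: Rose, Beatrice, Judith, George, Oliver, and Charles — each takes 3/28.
Deceased: Harriet. That 3/28 share is carried to generation 3.
At generation 3 (Isaac, Samuel, Tessa, Edmund) there are 4 shares of (3/28)/4 = 3/112 each.
Living: Isaac, Tessa, and Edmund — each takes 3/112.
Deceased: Samuel. That 3/112 share is carried to generation 4.
At generation 4 (Prudence, Kenneth) there are 2 shares of (3/112)/2 = 3/224 each.
Living: Prudence and Kenneth — each takes 3/224.

Beatrice 3/28; Charles 3/28; Edmund 3/112; George 3/28; Isaac 3/112; Judith 3/28; Kenneth 3/224; Oliver 3/28; Prudence 3/224; Quentin 1/4; Rose 3/28; Tessa 3/112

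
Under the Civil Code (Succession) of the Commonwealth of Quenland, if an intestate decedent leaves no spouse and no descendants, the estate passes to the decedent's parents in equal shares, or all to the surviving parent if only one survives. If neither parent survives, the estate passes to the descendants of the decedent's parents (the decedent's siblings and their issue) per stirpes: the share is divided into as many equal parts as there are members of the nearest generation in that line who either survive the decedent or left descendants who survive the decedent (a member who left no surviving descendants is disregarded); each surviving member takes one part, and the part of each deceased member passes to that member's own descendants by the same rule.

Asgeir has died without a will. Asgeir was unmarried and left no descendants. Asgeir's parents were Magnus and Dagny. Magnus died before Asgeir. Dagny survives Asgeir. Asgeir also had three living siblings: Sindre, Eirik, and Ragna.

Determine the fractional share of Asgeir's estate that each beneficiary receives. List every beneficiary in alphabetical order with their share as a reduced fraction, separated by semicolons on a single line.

Only one parent, Dagny, survives, so Dagny takes the entire estate. The siblings take nothing because a surviving parent has priority.

Dagny 1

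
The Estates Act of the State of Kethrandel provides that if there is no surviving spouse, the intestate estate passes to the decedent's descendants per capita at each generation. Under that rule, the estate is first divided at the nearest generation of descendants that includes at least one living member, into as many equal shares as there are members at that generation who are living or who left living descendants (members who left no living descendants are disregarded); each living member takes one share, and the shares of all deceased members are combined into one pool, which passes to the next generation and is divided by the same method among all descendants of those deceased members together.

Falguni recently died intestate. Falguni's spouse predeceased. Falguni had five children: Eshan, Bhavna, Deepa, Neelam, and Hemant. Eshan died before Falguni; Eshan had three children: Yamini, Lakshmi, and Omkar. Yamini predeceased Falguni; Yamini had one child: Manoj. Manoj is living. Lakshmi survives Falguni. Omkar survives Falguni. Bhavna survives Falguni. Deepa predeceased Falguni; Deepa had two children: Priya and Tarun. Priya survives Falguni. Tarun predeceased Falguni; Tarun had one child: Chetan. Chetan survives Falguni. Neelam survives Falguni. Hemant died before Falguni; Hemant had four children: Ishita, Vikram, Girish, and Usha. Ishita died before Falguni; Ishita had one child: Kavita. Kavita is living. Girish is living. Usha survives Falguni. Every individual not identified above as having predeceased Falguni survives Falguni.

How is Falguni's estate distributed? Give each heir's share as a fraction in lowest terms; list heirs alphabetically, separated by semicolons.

There is no surviving spouse, so the entire estate passes to Falguni's descendants per capita at each generation.
At generation 1 (Eshan, Bhavna, Deepa, Neelam, Hemant) there are 5 shares of (1)/5 = 1/5 each.
Living: Bhavna and Neelam — each takes 1/5.
Deceased: Eshan, Deepa, and Hemant. Their combined 3/5 is pooled and carried to generation 2.
At generation 2 (Yamini, Lakshmi, Omkar, Priya, Tarun, Ishita, Vikram, Girish, Usha) there are 9 shares of (3/5)/9 = 1/15 each.
Living: Lakshmi, Omkar, Priya, Vikram, Girish, and Usha — each takes 1/15.
Deceased: Yamini, Tarun, and Ishita. Their combined 1/5 is pooled and carried to generation 3.
At generation 3 (Manoj, Chetan, Kavita) there are 3 shares of (1/5)/3 = 1/15 each.
Living: Manoj, Chetan, and Kavita — each takes 1/15.

Bhavna 1/5; Chetan 1/15; Girish 1/15; Kavita 1/15; Lakshmi 1/15; Manoj 1/15; Neelam 1/5; Omkar 1/15; Priya 1/15; Usha 1/15; Vikram 1/15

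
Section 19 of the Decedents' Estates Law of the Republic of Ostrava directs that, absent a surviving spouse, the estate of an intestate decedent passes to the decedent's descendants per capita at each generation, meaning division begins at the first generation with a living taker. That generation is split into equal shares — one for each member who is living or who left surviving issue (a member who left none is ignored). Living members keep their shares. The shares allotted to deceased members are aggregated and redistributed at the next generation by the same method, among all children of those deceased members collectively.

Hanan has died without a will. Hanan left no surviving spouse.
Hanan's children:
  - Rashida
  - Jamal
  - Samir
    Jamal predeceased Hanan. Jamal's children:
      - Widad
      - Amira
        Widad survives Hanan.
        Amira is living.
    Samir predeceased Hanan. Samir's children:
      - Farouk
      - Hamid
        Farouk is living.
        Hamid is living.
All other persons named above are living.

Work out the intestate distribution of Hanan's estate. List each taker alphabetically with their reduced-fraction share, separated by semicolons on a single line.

There is no surviving spouse, so the entire estate passes to Hanan's descendants per capita at each generation.
At generation 1 (Rashida, Jamal, Samir) there are 3 shares of (1)/3 = 1/3 each.
Living: Rashida — each takes 1/3.
Deceased: Jamal and Samir. Their combined 2/3 is pooled and carried to generation 2.
At generation 2 (Widad, Amira, Farouk, Hamid) there are 4 shares of (2/3)/4 = 1/6 each.
Living: Widad, Amira, Farouk, and Hamid — each takes 1/6.

Amira 1/6; Farouk 1/6; Hamid 1/6; Rashida 1/3; Widad 1/6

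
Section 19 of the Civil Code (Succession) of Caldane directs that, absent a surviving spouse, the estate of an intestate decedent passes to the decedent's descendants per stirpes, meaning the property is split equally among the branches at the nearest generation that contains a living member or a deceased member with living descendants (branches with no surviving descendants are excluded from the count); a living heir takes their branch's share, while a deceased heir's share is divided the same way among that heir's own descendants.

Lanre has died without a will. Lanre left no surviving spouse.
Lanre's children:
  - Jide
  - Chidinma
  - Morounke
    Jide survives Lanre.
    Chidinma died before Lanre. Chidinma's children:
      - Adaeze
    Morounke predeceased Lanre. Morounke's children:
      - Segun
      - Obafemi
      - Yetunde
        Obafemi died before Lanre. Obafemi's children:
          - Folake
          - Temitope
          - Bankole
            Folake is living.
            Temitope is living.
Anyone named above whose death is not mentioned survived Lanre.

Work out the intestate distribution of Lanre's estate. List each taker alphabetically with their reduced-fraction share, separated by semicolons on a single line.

Adaeze 1/3; Bankole 1/27; Folake 1/27; Jide 1/3; Segun 1/9; Temitope 1/27; Yetunde 1/9

There is no surviving spouse, so the entire estate passes to Lanre's descendants per stirpes.
The estate is divided into 3 equal shares of 1/3 among Jide, Chidinma, Morounke.
Jide is living and takes 1/3.
Chidinma predeceased; the 1/3 allotted to Chidinma's branch passes to Chidinma's issue by representation.
Adaeze is the sole taker at this level and receives the full 1/3.
Morounke predeceased; the 1/3 allotted to Morounke's branch passes to Morounke's issue by representation.
The 1/3 is divided into 3 equal shares of 1/9 among Segun, Obafemi, Yetunde.
Segun is living and takes 1/9.
Obafemi predeceased; the 1/9 allotted to Obafemi's branch passes to Obafemi's issue by representation.
The 1/9 is divided into 3 equal shares of 1/27 among Folake, Temitope, Bankole.
Folake is living and takes 1/27.
Temitope is living and takes 1/27.
Bankole is living and takes 1/27.
Yetunde is living and takes 1/9.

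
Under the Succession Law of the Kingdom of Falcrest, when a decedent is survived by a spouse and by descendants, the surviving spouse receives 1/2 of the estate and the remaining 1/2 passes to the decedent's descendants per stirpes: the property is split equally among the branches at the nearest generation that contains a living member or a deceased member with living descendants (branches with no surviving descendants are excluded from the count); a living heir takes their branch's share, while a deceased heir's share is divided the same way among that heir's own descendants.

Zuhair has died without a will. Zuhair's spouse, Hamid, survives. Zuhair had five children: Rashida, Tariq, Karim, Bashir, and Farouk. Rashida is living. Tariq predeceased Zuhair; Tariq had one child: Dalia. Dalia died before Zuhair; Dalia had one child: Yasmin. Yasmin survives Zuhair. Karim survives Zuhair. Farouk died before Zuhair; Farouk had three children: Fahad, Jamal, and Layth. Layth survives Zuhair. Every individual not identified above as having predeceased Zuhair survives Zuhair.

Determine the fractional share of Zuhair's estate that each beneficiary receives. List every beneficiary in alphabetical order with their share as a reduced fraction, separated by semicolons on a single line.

Hamid, as surviving spouse, takes 1/2.
The remaining 1/2 passes to Zuhair's descendants per stirpes.
The 1/2 is divided into 5 equal shares of 1/10 among Rashida, Tariq, Karim, Bashir, Farouk.
Rashida is living and takes 1/10.
Tariq predeceased; the 1/10 allotted to Tariq's branch passes to Tariq's issue by representation.
Dalia's line is the sole branch at this level, so the full 1/10 passes to Dalia's issue by representation.
Yasmin is the sole taker at this level and receives the full 1/10.
Karim is living and takes 1/10.
Bashir is living and takes 1/10.
Farouk predeceased; the 1/10 allotted to Farouk's branch passes to Farouk's issue by representation.
The 1/10 is divided into 3 equal shares of 1/30 among Fahad, Jamal, Layth.
Fahad is living and takes 1/30.
Jamal is living and takes 1/30.
Layth is living and takes 1/30.

Bashir 1/10; Fahad 1/30; Hamid 1/2; Jamal 1/30; Karim 1/10; Layth 1/30; Rashida 1/10; Yasmin 1/10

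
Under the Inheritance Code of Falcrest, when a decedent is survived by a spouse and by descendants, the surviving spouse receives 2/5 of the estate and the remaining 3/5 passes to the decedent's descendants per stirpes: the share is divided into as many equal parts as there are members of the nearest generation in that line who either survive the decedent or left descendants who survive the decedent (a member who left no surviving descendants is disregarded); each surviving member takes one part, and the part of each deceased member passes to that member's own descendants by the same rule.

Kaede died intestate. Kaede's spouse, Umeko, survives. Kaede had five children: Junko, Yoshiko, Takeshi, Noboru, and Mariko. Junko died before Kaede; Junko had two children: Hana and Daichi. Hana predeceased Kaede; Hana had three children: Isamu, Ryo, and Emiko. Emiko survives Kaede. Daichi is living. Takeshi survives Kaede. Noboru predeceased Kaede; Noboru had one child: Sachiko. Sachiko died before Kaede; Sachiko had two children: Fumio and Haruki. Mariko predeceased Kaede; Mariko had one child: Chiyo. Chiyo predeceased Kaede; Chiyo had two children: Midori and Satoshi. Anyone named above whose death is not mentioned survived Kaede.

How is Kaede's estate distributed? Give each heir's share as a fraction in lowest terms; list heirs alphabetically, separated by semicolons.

Daichi 3/50; Emiko 1/50; Fumio 3/50; Haruki 3/50; Isamu 1/50; Midori 3/50; Ryo 1/50; Satoshi 3/50; Takeshi 3/25; Umeko 2/5; Yoshiko 3/25

Umeko, as surviving spouse, takes 2/5.
The remaining 3/5 passes to Kaede's descendants per stirpes.
The 3/5 is divided into 5 equal shares of 3/25 among Junko, Yoshiko, Takeshi, Noboru, Mariko.
Junko predeceased; the 3/25 allotted to Junko's branch passes to Junko's issue by representation.
The 3/25 is divided into 2 equal shares of 3/50 among Hana, Daichi.
Hana predeceased; the 3/50 allotted to Hana's branch passes to Hana's issue by representation.
The 3/50 is divided into 3 equal shares of 1/50 among Isamu, Ryo, Emiko.
Isamu is living and takes 1/50.
Ryo is living and takes 1/50.
Emiko is living and takes 1/50.
Daichi is living and takes 3/50.
Yoshiko is living and takes 3/25.
Takeshi is living and takes 3/25.
Noboru predeceased; the 3/25 allotted to Noboru's branch passes to Noboru's issue by representation.
Sachiko's line is the sole branch at this level, so the full 3/25 passes to Sachiko's issue by representation.
The 3/25 is divided into 2 equal shares of 3/50 among Fumio, Haruki.
Fumio is living and takes 3/50.
Haruki is living and takes 3/50.
Mariko predeceased; the 3/25 allotted to Mariko's branch passes to Mariko's issue by representation.
Chiyo's line is the sole branch at this level, so the full 3/25 passes to Chiyo's issue by representation.
The 3/25 is divided into 2 equal shares of 3/50 among Midori, Satoshi.
Midori is living and takes 3/50.
Satoshi is living and takes 3/50.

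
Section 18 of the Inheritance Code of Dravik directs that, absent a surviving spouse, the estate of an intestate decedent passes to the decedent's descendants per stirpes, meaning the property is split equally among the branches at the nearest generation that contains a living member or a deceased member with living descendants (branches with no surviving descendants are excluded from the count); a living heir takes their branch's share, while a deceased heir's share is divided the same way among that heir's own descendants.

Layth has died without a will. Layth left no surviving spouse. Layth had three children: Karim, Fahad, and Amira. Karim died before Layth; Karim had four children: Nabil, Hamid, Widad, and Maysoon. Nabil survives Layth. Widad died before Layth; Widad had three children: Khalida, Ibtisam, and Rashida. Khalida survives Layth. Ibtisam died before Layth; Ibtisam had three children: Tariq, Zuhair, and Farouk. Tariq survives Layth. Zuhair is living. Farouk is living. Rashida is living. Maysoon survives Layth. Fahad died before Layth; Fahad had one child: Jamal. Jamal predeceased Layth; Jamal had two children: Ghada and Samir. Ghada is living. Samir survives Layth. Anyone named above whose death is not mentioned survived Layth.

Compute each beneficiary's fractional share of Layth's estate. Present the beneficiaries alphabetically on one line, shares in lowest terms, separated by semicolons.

Amira 1/3; Farouk 1/108; Ghada 1/6; Hamid 1/12; Khalida 1/36; Maysoon 1/12; Nabil 1/12; Rashida 1/36; Samir 1/6; Tariq 1/108; Zuhair 1/108

There is no surviving spouse, so the entire estate passes to Layth's descendants per stirpes.
The estate is divided into 3 equal shares of 1/3 among Karim, Fahad, Amira.
Karim predeceased; the 1/3 allotted to Karim's branch passes to Karim's issue by representation.
The 1/3 is divided into 4 equal shares of 1/12 among Nabil, Hamid, Widad, Maysoon.
Nabil is living and takes 1/12.
Hamid is living and takes 1/12.
Widad predeceased; the 1/12 allotted to Widad's branch passes to Widad's issue by representation.
The 1/12 is divided into 3 equal shares of 1/36 among Khalida, Ibtisam, Rashida.
Khalida is living and takes 1/36.
Ibtisam predeceased; the 1/36 allotted to Ibtisam's branch passes to Ibtisam's issue by representation.
The 1/36 is divided into 3 equal shares of 1/108 among Tariq, Zuhair, Farouk.
Tariq is living and takes 1/108.
Zuhair is living and takes 1/108.
Farouk is living and takes 1/108.
Rashida is living and takes 1/36.
Maysoon is living and takes 1/12.
Fahad predeceased; the 1/3 allotted to Fahad's branch passes to Fahad's issue by representation.
Jamal's line is the sole branch at this level, so the full 1/3 passes to Jamal's issue by representation.
The 1/3 is divided into 2 equal shares of 1/6 among Ghada, Samir.
Ghada is living and takes 1/6.
Samir is living and takes 1/6.
Amira is living and takes 1/3.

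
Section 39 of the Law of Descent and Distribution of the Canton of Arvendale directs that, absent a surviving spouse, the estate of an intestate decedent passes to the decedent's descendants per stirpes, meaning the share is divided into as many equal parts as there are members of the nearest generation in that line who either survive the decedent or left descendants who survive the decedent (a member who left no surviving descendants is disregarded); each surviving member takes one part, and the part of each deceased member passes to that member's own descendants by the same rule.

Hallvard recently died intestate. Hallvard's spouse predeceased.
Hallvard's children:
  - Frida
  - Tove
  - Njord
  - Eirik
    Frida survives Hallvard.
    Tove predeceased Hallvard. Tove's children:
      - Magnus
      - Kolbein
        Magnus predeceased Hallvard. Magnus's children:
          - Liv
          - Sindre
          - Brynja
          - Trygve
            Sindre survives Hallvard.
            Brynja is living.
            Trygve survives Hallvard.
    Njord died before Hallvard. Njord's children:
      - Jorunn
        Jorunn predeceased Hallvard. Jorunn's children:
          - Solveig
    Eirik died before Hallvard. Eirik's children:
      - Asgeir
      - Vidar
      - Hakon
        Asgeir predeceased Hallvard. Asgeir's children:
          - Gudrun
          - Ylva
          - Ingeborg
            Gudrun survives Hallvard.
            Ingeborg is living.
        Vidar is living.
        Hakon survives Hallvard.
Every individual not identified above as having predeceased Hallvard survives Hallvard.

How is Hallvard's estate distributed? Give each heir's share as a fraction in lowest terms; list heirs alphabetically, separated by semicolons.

There is no surviving spouse, so the entire estate passes to Hallvard's descendants per stirpes.
The estate is divided into 4 equal shares of 1/4 among Frida, Tove, Njord, Eirik.
Frida is living and takes 1/4.
Tove predeceased; the 1/4 allotted to Tove's branch passes to Tove's issue by representation.
The 1/4 is divided into 2 equal shares of 1/8 among Magnus, Kolbein.
Magnus predeceased; the 1/8 allotted to Magnus's branch passes to Magnus's issue by representation.
The 1/8 is divided into 4 equal shares of 1/32 among Liv, Sindre, Brynja, Trygve.
Liv is living and takes 1/32.
Sindre is living and takes 1/32.
Brynja is living and takes 1/32.
Trygve is living and takes 1/32.
Kolbein is living and takes 1/8.
Njord predeceased; the 1/4 allotted to Njord's branch passes to Njord's issue by representation.
Jorunn's line is the sole branch at this level, so the full 1/4 passes to Jorunn's issue by representation.
Solveig is the sole taker at this level and receives the full 1/4.
Eirik predeceased; the 1/4 allotted to Eirik's branch passes to Eirik's issue by representation.
The 1/4 is divided into 3 equal shares of 1/12 among Asgeir, Vidar, Hakon.
Asgeir predeceased; the 1/12 allotted to Asgeir's branch passes to Asgeir's issue by representation.
The 1/12 is divided into 3 equal shares of 1/36 among Gudrun, Ylva, Ingeborg.
Gudrun is living and takes 1/36.
Ylva is living and takes 1/36.
Ingeborg is living and takes 1/36.
Vidar is living and takes 1/12.
Hakon is living and takes 1/12.

Brynja 1/32; Frida 1/4; Gudrun 1/36; Hakon 1/12; Ingeborg 1/36; Kolbein 1/8; Liv 1/32; Sindre 1/32; Solveig 1/4; Trygve 1/32; Vidar 1/12; Ylva 1/36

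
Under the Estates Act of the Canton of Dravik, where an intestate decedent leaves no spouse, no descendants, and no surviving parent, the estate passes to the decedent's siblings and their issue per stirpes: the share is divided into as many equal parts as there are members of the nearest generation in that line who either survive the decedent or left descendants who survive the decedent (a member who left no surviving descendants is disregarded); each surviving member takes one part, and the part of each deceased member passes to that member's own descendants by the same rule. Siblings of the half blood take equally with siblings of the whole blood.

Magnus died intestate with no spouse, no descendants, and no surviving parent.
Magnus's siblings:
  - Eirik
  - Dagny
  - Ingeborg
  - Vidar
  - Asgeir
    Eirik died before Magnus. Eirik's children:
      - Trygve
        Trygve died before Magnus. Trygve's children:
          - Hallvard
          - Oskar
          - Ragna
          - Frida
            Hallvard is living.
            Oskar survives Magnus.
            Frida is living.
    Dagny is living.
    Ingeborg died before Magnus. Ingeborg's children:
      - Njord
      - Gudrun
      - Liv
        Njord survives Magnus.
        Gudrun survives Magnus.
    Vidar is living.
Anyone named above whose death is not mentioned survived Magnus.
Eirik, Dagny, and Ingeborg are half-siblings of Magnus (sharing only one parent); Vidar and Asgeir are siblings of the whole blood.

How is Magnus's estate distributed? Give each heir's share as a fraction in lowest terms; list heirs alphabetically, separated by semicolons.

No spouse, descendants, or parent survives, so the estate passes to Magnus's siblings per stirpes.
Half-blood and whole-blood siblings take equally under the stated rule.
The estate is divided into 5 equal shares of 1/5 among Eirik, Dagny, Ingeborg, Vidar, Asgeir.
Eirik predeceased; the 1/5 allotted to Eirik's branch passes to Eirik's issue by representation.
Trygve's line is the sole branch at this level, so the full 1/5 passes to Trygve's issue by representation.
The 1/5 is divided into 4 equal shares of 1/20 among Hallvard, Oskar, Ragna, Frida.
Hallvard is living and takes 1/20.
Oskar is living and takes 1/20.
Ragna is living and takes 1/20.
Frida is living and takes 1/20.
Dagny is living and takes 1/5.
Ingeborg predeceased; the 1/5 allotted to Ingeborg's branch passes to Ingeborg's issue by representation.
The 1/5 is divided into 3 equal shares of 1/15 among Njord, Gudrun, Liv.
Njord is living and takes 1/15.
Gudrun is living and takes 1/15.
Liv is living and takes 1/15.
Vidar is living and takes 1/5.
Asgeir is living and takes 1/5.

Asgeir 1/5; Dagny 1/5; Frida 1/20; Gudrun 1/15; Hallvard 1/20; Liv 1/15; Njord 1/15; Oskar 1/20; Ragna 1/20; Vidar 1/5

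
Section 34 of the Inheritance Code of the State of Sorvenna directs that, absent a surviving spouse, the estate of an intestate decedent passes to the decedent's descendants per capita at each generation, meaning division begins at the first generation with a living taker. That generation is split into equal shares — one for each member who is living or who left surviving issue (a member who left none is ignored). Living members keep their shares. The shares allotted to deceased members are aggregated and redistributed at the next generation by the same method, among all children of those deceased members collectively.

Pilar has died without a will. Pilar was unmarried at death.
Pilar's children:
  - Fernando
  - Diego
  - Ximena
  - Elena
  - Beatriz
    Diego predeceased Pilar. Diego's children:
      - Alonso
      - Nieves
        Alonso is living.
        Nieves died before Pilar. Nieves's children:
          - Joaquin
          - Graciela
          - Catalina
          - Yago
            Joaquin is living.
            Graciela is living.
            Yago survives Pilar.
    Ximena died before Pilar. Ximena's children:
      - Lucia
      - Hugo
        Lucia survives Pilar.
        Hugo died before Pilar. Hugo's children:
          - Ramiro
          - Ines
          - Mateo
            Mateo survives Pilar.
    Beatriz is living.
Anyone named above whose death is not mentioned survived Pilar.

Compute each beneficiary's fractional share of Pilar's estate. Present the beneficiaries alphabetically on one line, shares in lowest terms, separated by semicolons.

Alonso 1/10; Beatriz 1/5; Catalina 1/35; Elena 1/5; Fernando 1/5; Graciela 1/35; Ines 1/35; Joaquin 1/35; Lucia 1/10; Mateo 1/35; Ramiro 1/35; Yago 1/35

There is no surviving spouse, so the entire estate passes to Pilar's descendants per capita at each generation.
At generation 1 (Fernando, Diego, Ximena, Elena, Beatriz) there are 5 shares of (1)/5 = 1/5 each.
Living: Fernando, Elena, and Beatriz — each takes 1/5.
Deceased: Diego and Ximena. Their combined 2/5 is pooled and carried to generation 2.
At generation 2 (Alonso, Nieves, Lucia, Hugo) there are 4 shares of (2/5)/4 = 1/10 each.
Living: Alonso and Lucia — each takes 1/10.
Deceased: Nieves and Hugo. Their combined 1/5 is pooled and carried to generation 3.
At generation 3 (Joaquin, Graciela, Catalina, Yago, Ramiro, Ines, Mateo) there are 7 shares of (1/5)/7 = 1/35 each.
Living: Joaquin, Graciela, Catalina, Yago, Ramiro, Ines, and Mateo — each takes 1/35.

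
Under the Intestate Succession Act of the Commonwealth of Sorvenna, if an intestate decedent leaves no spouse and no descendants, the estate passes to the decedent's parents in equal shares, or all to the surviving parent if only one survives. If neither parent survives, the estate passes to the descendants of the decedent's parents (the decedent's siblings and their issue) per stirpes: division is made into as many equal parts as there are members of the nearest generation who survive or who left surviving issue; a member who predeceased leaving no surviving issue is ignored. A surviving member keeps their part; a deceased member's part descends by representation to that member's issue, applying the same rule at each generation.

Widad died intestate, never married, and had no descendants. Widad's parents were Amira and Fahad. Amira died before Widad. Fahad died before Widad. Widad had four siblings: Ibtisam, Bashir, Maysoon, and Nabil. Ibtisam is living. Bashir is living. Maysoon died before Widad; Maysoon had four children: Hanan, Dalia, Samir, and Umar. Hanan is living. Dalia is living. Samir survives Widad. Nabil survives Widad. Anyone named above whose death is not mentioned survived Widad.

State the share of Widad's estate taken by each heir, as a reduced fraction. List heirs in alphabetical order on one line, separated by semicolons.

Bashir 1/4; Dalia 1/16; Hanan 1/16; Ibtisam 1/4; Nabil 1/4; Samir 1/16; Umar 1/16

Neither parent survives and there are no descendants, so the estate passes to Widad's siblings and their issue per stirpes.
The estate is divided into 4 equal shares of 1/4 among Ibtisam, Bashir, Maysoon, Nabil.
Ibtisam is living and takes 1/4.
Bashir is living and takes 1/4.
Maysoon predeceased; the 1/4 allotted to Maysoon's branch passes to Maysoon's issue by representation.
The 1/4 is divided into 4 equal shares of 1/16 among Hanan, Dalia, Samir, Umar.
Hanan is living and takes 1/16.
Dalia is living and takes 1/16.
Samir is living and takes 1/16.
Umar is living and takes 1/16.
Nabil is living and takes 1/4.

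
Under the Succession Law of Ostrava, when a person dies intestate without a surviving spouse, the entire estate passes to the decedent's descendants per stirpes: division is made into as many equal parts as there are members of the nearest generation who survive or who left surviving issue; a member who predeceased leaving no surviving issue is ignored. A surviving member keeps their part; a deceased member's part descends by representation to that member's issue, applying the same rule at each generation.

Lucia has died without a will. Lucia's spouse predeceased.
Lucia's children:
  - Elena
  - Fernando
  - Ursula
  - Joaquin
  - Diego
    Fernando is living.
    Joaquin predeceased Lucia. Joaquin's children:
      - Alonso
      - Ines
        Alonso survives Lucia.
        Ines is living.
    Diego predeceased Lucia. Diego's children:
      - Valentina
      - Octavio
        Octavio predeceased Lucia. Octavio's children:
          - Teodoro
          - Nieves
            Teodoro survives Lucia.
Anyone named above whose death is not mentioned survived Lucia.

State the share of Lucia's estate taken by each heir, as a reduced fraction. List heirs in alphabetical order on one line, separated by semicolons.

Alonso 1/10; Elena 1/5; Fernando 1/5; Ines 1/10; Nieves 1/20; Teodoro 1/20; Ursula 1/5; Valentina 1/10

There is no surviving spouse, so the entire estate passes to Lucia's descendants per stirpes.
The estate is divided into 5 equal shares of 1/5 among Elena, Fernando, Ursula, Joaquin, Diego.
Elena is living and takes 1/5.
Fernando is living and takes 1/5.
Ursula is living and takes 1/5.
Joaquin predeceased; the 1/5 allotted to Joaquin's branch passes to Joaquin's issue by representation.
The 1/5 is divided into 2 equal shares of 1/10 among Alonso, Ines.
Alonso is living and takes 1/10.
Ines is living and takes 1/10.
Diego predeceased; the 1/5 allotted to Diego's branch passes to Diego's issue by representation.
The 1/5 is divided into 2 equal shares of 1/10 among Valentina, Octavio.
Valentina is living and takes 1/10.
Octavio predeceased; the 1/10 allotted to Octavio's branch passes to Octavio's issue by representation.
The 1/10 is divided into 2 equal shares of 1/20 among Teodoro, Nieves.
Teodoro is living and takes 1/20.
Nieves is living and takes 1/20.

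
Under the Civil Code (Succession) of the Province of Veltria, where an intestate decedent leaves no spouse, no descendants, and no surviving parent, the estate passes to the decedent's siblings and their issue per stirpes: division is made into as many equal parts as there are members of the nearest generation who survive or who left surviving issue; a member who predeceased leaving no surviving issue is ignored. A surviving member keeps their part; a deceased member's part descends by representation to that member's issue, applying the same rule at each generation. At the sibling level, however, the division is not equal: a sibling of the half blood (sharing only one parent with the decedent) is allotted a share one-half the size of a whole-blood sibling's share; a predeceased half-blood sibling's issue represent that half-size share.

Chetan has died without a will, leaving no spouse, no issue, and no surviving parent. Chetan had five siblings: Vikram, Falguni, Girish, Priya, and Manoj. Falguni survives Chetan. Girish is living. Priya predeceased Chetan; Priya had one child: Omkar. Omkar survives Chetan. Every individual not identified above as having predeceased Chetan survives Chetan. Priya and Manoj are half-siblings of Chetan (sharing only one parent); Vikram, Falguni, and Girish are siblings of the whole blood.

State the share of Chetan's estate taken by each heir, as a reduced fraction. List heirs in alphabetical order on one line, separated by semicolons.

Falguni 1/4; Girish 1/4; Manoj 1/8; Omkar 1/8; Vikram 1/4

No spouse, descendants, or parent survives, so the estate passes to Chetan's siblings per stirpes.
Half-blood siblings count for one-half the weight of whole-blood siblings at the initial division.
Dividing 1 in proportion to weights (total weight 4): Vikram (weight 1) → 1/4; Falguni (weight 1) → 1/4; Girish (weight 1) → 1/4; Priya (weight 1/2) → 1/8; Manoj (weight 1/2) → 1/8.
Vikram is living and takes 1/4.
Falguni is living and takes 1/4.
Girish is living and takes 1/4.
Priya predeceased; the 1/8 allotted to Priya's branch passes to Priya's issue by representation.
Omkar is the sole taker at this level and receives the full 1/8.
Manoj is living and takes 1/8.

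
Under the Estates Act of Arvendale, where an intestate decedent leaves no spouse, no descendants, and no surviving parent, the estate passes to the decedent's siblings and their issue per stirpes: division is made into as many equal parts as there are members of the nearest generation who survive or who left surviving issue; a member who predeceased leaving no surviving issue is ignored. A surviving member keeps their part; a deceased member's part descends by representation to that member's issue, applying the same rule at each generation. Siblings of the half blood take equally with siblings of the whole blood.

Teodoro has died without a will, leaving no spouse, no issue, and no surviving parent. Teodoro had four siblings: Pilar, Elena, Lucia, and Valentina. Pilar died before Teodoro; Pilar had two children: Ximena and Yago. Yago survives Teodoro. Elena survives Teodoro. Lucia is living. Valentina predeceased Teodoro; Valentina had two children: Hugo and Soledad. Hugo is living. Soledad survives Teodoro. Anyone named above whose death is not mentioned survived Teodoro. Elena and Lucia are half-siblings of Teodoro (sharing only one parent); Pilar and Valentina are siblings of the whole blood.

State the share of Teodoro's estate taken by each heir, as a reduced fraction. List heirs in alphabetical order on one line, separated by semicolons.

No spouse, descendants, or parent survives, so the estate passes to Teodoro's siblings per stirpes.
Half-blood and whole-blood siblings take equally under the stated rule.
The estate is divided into 4 equal shares of 1/4 among Pilar, Elena, Lucia, Valentina.
Pilar predeceased; the 1/4 allotted to Pilar's branch passes to Pilar's issue by representation.
The 1/4 is divided into 2 equal shares of 1/8 among Ximena, Yago.
Ximena is living and takes 1/8.
Yago is living and takes 1/8.
Elena is living and takes 1/4.
Lucia is living and takes 1/4.
Valentina predeceased; the 1/4 allotted to Valentina's branch passes to Valentina's issue by representation.
The 1/4 is divided into 2 equal shares of 1/8 among Hugo, Soledad.
Hugo is living and takes 1/8.
Soledad is living and takes 1/8.

Elena 1/4; Hugo 1/8; Lucia 1/4; Soledad 1/8; Ximena 1/8; Yago 1/8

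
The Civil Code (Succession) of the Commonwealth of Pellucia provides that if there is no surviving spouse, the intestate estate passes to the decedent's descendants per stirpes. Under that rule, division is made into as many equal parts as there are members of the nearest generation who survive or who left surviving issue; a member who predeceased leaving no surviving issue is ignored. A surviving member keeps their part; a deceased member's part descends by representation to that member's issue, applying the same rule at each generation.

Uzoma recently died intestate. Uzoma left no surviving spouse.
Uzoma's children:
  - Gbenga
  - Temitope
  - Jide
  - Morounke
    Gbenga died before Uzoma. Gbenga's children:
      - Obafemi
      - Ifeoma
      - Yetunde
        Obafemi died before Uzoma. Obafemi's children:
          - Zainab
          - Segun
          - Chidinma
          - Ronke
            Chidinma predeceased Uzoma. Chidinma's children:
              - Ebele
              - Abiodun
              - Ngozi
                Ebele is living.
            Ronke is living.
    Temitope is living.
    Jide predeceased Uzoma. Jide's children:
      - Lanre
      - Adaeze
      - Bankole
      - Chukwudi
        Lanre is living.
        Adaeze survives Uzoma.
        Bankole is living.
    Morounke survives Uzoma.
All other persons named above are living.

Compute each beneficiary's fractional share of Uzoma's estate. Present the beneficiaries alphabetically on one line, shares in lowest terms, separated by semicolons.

There is no surviving spouse, so the entire estate passes to Uzoma's descendants per stirpes.
The estate is divided into 4 equal shares of 1/4 among Gbenga, Temitope, Jide, Morounke.
Gbenga predeceased; the 1/4 allotted to Gbenga's branch passes to Gbenga's issue by representation.
The 1/4 is divided into 3 equal shares of 1/12 among Obafemi, Ifeoma, Yetunde.
Obafemi predeceased; the 1/12 allotted to Obafemi's branch passes to Obafemi's issue by representation.
The 1/12 is divided into 4 equal shares of 1/48 among Zainab, Segun, Chidinma, Ronke.
Zainab is living and takes 1/48.
Segun is living and takes 1/48.
Chidinma predeceased; the 1/48 allotted to Chidinma's branch passes to Chidinma's issue by representation.
The 1/48 is divided into 3 equal shares of 1/144 among Ebele, Abiodun, Ngozi.
Ebele is living and takes 1/144.
Abiodun is living and takes 1/144.
Ngozi is living and takes 1/144.
Ronke is living and takes 1/48.
Ifeoma is living and takes 1/12.
Yetunde is living and takes 1/12.
Temitope is living and takes 1/4.
Jide predeceased; the 1/4 allotted to Jide's branch passes to Jide's issue by representation.
The 1/4 is divided into 4 equal shares of 1/16 among Lanre, Adaeze, Bankole, Chukwudi.
Lanre is living and takes 1/16.
Adaeze is living and takes 1/16.
Bankole is living and takes 1/16.
Chukwudi is living and takes 1/16.
Morounke is living and takes 1/4.

Abiodun 1/144; Adaeze 1/16; Bankole 1/16; Chukwudi 1/16; Ebele 1/144; Ifeoma 1/12; Lanre 1/16; Morounke 1/4; Ngozi 1/144; Ronke 1/48; Segun 1/48; Temitope 1/4; Yetunde 1/12; Zainab 1/48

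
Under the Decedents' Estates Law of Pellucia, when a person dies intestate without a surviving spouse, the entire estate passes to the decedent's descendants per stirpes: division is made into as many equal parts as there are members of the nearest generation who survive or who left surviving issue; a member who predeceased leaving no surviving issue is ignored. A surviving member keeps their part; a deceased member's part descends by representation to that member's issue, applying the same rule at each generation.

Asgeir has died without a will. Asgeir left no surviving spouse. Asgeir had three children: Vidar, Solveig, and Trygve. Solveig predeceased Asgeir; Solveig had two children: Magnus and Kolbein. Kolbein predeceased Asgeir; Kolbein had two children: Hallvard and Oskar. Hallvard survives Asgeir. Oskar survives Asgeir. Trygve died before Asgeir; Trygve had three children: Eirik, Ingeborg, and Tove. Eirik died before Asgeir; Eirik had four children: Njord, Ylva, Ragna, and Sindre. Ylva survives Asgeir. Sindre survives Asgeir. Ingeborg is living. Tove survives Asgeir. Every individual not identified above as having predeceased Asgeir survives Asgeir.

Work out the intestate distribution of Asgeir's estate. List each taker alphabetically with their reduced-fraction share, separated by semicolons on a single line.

Hallvard 1/12; Ingeborg 1/9; Magnus 1/6; Njord 1/36; Oskar 1/12; Ragna 1/36; Sindre 1/36; Tove 1/9; Vidar 1/3; Ylva 1/36

There is no surviving spouse, so the entire estate passes to Asgeir's descendants per stirpes.
The estate is divided into 3 equal shares of 1/3 among Vidar, Solveig, Trygve.
Vidar is living and takes 1/3.
Solveig predeceased; the 1/3 allotted to Solveig's branch passes to Solveig's issue by representation.
The 1/3 is divided into 2 equal shares of 1/6 among Magnus, Kolbein.
Magnus is living and takes 1/6.
Kolbein predeceased; the 1/6 allotted to Kolbein's branch passes to Kolbein's issue by representation.
The 1/6 is divided into 2 equal shares of 1/12 among Hallvard, Oskar.
Hallvard is living and takes 1/12.
Oskar is living and takes 1/12.
Trygve predeceased; the 1/3 allotted to Trygve's branch passes to Trygve's issue by representation.
The 1/3 is divided into 3 equal shares of 1/9 among Eirik, Ingeborg, Tove.
Eirik predeceased; the 1/9 allotted to Eirik's branch passes to Eirik's issue by representation.
The 1/9 is divided into 4 equal shares of 1/36 among Njord, Ylva, Ragna, Sindre.
Njord is living and takes 1/36.
Ylva is living and takes 1/36.
Ragna is living and takes 1/36.
Sindre is living and takes 1/36.
Ingeborg is living and takes 1/9.
Tove is living and takes 1/9.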